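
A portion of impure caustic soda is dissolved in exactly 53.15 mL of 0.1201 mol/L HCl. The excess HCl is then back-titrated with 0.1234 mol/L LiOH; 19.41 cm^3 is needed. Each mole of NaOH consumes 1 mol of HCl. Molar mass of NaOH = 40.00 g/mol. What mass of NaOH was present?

0.160 g

Total n(HCl) added = 0.1201 x 0.05315 = 0.006383 mol.
n(LiOH) used = 0.1234 x 0.01941 = 0.002395 mol, which equals the excess n(HCl).
So n(HCl) consumed by the sample = 0.006383 - 0.002395 = 0.003988 mol.
n(NaOH) = 0.003988 / 1 = 0.003988 mol.
mass = 0.003988 mol x 40.00 g/mol = 0.160 g.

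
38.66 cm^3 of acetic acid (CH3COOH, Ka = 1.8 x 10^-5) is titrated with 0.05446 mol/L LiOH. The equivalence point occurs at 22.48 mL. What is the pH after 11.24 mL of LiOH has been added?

4.74

11.24 mL is exactly half the equivalence volume (22.48/2), i.e. the half-equivalence point.
There, n(HA) = n(A^-), so pH = pKa = -log(1.8 x 10^-5) = 4.74.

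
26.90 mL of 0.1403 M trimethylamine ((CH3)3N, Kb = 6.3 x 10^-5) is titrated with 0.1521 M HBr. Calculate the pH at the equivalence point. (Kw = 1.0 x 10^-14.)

5.47

n((CH3)3N) = 0.1403 x 0.02690 = 0.003774 mol; V(HBr) at equivalence = 0.003774/0.1521 = 0.02481 L.
At equivalence the base is fully converted to (CH3)3NH+; total volume = 0.05171 L, so [(CH3)3NH+] = 0.003774/0.05171 = 0.07298 M.
Ka((CH3)3NH+) = Kw/Kb = 1.0e-14 / 6.3 x 10^-5 = 1.59e-10.
[H^+] = sqrt(Ka x [(CH3)3NH+]) = sqrt(1.59e-10 x 0.07298) = 3.40e-6 M.
pH = -log(3.40e-6) = 5.47.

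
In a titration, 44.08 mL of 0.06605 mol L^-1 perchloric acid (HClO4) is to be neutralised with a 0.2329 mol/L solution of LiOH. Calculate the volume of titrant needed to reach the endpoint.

n(HClO4) = 0.06605 mol/L x 0.04408 L = 0.002911 mol.
At equivalence n(LiOH) = n(HClO4) = 0.002911 mol.
V(LiOH) = 0.002911 / 0.2329 = 0.01250 L = 12.5 mL.

12.5 mL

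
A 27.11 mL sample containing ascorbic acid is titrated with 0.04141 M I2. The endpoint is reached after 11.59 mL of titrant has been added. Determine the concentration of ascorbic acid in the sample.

0.0177 M

n(I2) = 0.04141 x 0.01159 = 0.0004799 mol.
From the balanced equation, 1 mol I2 reacts with 1 mol ascorbic acid, so n(ascorbic acid) = 0.0004799 x 1/1 = 0.0004799 mol.
[ascorbic acid] = 0.0004799 / 0.02711 L = 0.0177 M.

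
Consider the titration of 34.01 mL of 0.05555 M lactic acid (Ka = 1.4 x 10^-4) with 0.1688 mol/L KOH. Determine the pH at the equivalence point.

n(HC3H5O3) = 0.05555 x 0.03401 = 0.001889 mol; V(KOH) at equivalence = 0.001889/0.1688 = 0.01119 L.
At equivalence all the acid is converted to C3H5O3-; total volume = 0.03401 + 0.01119 = 0.04520 L, so [C3H5O3-] = 0.001889/0.04520 = 0.04180 M.
Kb = Kw/Ka = 1.0e-14 / 1.4 x 10^-4 = 7.14e-11.
[OH^-] = sqrt(Kb x [C3H5O3-]) = sqrt(7.14e-11 x 0.04180) = 1.73e-6 M.
pOH = 5.76, so pH = 14.00 - 5.76 = 8.24.

8.24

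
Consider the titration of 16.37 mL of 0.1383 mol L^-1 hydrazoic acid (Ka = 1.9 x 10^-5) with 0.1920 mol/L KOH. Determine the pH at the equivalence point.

n(HN3) = 0.1383 x 0.01637 = 0.002264 mol; V(KOH) at equivalence = 0.002264/0.1920 = 0.01179 L.
At equivalence all the acid is converted to N3-; total volume = 0.01637 + 0.01179 = 0.02816 L, so [N3-] = 0.002264/0.02816 = 0.08039 M.
Kb = Kw/Ka = 1.0e-14 / 1.9 x 10^-5 = 5.26e-10.
[OH^-] = sqrt(Kb x [N3-]) = sqrt(5.26e-10 x 0.08039) = 6.50e-6 M.
pOH = 5.19, so pH = 14.00 - 5.19 = 8.81.

8.81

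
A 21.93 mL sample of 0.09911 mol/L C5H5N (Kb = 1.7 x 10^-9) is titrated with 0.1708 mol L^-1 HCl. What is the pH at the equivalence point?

n(C5H5N) = 0.09911 x 0.02193 = 0.002173 mol; V(HCl) at equivalence = 0.002173/0.1708 = 0.01273 L.
At equivalence the base is fully converted to C5H5NH+; total volume = 0.03466 L, so [C5H5NH+] = 0.002173/0.03466 = 0.06272 M.
Ka(C5H5NH+) = Kw/Kb = 1.0e-14 / 1.7 x 10^-9 = 5.88e-6.
[H^+] = sqrt(Ka x [C5H5NH+]) = sqrt(5.88e-6 x 0.06272) = 0.000607 M.
pH = -log(0.000607) = 3.22.

3.22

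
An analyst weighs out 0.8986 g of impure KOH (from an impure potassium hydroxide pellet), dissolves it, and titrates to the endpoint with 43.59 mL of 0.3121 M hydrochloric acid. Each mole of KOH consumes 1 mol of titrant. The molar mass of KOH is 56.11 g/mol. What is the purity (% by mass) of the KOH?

84.9%

n(HCl) = 0.3121 x 0.04359 = 0.01360 mol.
n(KOH) = 0.01360 / 1 = 0.01360 mol.
mass of KOH = 0.01360 x 56.11 = 0.7633 g.
% purity = 0.7633 / 0.8986 x 100 = 84.9%.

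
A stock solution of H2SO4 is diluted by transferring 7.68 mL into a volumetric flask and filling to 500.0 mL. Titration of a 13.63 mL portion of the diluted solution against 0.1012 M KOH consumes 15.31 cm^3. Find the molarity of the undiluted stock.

n(KOH) = 0.1012 x 0.01531 = 0.001549 mol.
n(H2SO4) in the aliquot = 0.001549 x 1/2 = 0.0007747 mol.
[diluted H2SO4] = 0.0007747 / 0.01363 = 0.05684 M.
Dilution factor = 500.0/7.680 = 65.10, so [stock] = 0.05684 x 65.10 = 3.70 M.

3.70 M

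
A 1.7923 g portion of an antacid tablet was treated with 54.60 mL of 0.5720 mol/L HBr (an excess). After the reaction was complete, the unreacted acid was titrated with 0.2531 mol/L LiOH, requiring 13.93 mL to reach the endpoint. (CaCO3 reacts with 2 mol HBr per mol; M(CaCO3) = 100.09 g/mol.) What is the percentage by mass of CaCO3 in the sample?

77.4%

Total n(HBr) added = 0.5720 x 0.05460 = 0.03123 mol.
n(LiOH) used = 0.2531 x 0.01393 = 0.003526 mol, which equals the excess n(HBr).
So n(HBr) consumed by the sample = 0.03123 - 0.003526 = 0.02771 mol.
n(CaCO3) = 0.02771 / 2 = 0.01385 mol.
mass CaCO3 = 0.01385 x 100.09 = 1.387 g, so %CaCO3 = 1.387/1.7923 x 100 = 77.4%.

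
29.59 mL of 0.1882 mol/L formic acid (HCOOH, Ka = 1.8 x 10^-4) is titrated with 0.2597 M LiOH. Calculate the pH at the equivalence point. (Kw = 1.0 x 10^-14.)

n(HCOOH) = 0.1882 x 0.02959 = 0.005569 mol; V(LiOH) at equivalence = 0.005569/0.2597 = 0.02144 L.
At equivalence all the acid is converted to HCOO-; total volume = 0.02959 + 0.02144 = 0.05103 L, so [HCOO-] = 0.005569/0.05103 = 0.1091 M.
Kb = Kw/Ka = 1.0e-14 / 1.8 x 10^-4 = 5.56e-11.
[OH^-] = sqrt(Kb x [HCOO-]) = sqrt(5.56e-11 x 0.1091) = 2.46e-6 M.
pOH = 5.61, so pH = 14.00 - 5.61 = 8.39.

8.39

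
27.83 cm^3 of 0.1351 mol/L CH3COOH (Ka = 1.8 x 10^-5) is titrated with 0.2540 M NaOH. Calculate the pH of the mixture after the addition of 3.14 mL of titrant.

4.17

Initial n(CH3COOH) = 0.1351 x 0.02783 = 0.003760 mol.
n(NaOH) added = 0.2540 x 0.003140 = 0.0007976 mol, converting that many moles of CH3COOH to CH3COO-.
Remaining n(CH3COOH) = 0.002962 mol; n(CH3COO-) = 0.0007976 mol.
By Henderson-Hasselbalch, pH = pKa + log([A^-]/[HA]) = 4.74 + log(0.0007976/0.002962) = 4.74 + (-0.57) = 4.17.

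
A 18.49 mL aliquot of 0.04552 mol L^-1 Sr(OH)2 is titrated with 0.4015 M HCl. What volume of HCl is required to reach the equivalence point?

n(Sr(OH)2) = 0.04552 mol/L x 0.01849 L = 0.0008417 mol.
The neutralisation is 1 Sr(OH)2 : 2 HCl, so n(HCl) = 0.0008417 x 2/1 = 0.001683 mol.
V(HCl) = 0.001683 / 0.4015 = 0.004193 L = 4.19 mL.

4.19 mL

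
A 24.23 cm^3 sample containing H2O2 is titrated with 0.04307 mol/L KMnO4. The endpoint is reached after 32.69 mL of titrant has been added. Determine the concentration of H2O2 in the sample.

n(KMnO4) = 0.04307 x 0.03269 = 0.001408 mol.
From the balanced equation, 2 mol KMnO4 reacts with 5 mol H2O2, so n(H2O2) = 0.001408 x 5/2 = 0.003520 mol.
[H2O2] = 0.003520 / 0.02423 L = 0.145 M.

0.145 M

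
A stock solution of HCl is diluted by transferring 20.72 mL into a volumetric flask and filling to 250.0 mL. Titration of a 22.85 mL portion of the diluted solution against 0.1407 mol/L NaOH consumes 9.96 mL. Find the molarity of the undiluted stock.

n(NaOH) = 0.1407 x 0.009960 = 0.001401 mol.
n(HCl) in the aliquot = 0.001401 mol.
[diluted HCl] = 0.001401 / 0.02285 = 0.06133 M.
Dilution factor = 250.0/20.72 = 12.07, so [stock] = 0.06133 x 12.07 = 0.740 M.

0.740 M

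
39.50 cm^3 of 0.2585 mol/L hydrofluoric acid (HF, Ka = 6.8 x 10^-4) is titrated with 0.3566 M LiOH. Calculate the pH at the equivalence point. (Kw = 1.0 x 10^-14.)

8.17

n(HF) = 0.2585 x 0.03950 = 0.01021 mol; V(LiOH) at equivalence = 0.01021/0.3566 = 0.02863 L.
At equivalence all the acid is converted to F-; total volume = 0.03950 + 0.02863 = 0.06813 L, so [F-] = 0.01021/0.06813 = 0.1499 M.
Kb = Kw/Ka = 1.0e-14 / 6.8 x 10^-4 = 1.47e-11.
[OH^-] = sqrt(Kb x [F-]) = sqrt(1.47e-11 x 0.1499) = 1.48e-6 M.
pOH = 5.83, so pH = 14.00 - 5.83 = 8.17.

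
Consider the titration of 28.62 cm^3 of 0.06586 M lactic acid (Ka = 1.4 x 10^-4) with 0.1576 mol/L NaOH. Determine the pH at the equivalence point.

8.26

n(HC3H5O3) = 0.06586 x 0.02862 = 0.001885 mol; V(NaOH) at equivalence = 0.001885/0.1576 = 0.01196 L.
At equivalence all the acid is converted to C3H5O3-; total volume = 0.02862 + 0.01196 = 0.04058 L, so [C3H5O3-] = 0.001885/0.04058 = 0.04645 M.
Kb = Kw/Ka = 1.0e-14 / 1.4 x 10^-4 = 7.14e-11.
[OH^-] = sqrt(Kb x [C3H5O3-]) = sqrt(7.14e-11 x 0.04645) = 1.82e-6 M.
pOH = 5.74, so pH = 14.00 - 5.74 = 8.26.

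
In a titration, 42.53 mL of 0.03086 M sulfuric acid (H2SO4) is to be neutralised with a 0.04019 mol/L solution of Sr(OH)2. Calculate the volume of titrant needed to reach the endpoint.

n(H2SO4) = 0.03086 mol/L x 0.04253 L = 0.001312 mol.
At equivalence n(Sr(OH)2) = n(H2SO4) = 0.001312 mol.
V(Sr(OH)2) = 0.001312 / 0.04019 = 0.03266 L = 32.7 mL.

32.7 mL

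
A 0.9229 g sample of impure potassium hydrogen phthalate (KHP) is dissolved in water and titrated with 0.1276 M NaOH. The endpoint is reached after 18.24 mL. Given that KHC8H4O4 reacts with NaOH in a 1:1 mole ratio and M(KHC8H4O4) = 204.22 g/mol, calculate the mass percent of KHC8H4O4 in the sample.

51.5%

n(NaOH) = 0.1276 x 0.01824 = 0.002327 mol.
n(KHC8H4O4) = 0.002327 / 1 = 0.002327 mol.
mass of KHC8H4O4 = 0.002327 x 204.22 = 0.4753 g.
% purity = 0.4753 / 0.9229 x 100 = 51.5%.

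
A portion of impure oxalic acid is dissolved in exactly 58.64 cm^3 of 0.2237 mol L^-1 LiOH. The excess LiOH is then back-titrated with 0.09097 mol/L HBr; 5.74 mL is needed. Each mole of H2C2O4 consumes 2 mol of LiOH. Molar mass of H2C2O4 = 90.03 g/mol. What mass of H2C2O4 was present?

0.567 g

Total n(LiOH) added = 0.2237 x 0.05864 = 0.01312 mol.
n(HBr) used = 0.09097 x 0.005740 = 0.0005222 mol, which equals the excess n(LiOH).
So n(LiOH) consumed by the sample = 0.01312 - 0.0005222 = 0.01260 mol.
n(H2C2O4) = 0.01260 / 2 = 0.006298 mol.
mass = 0.006298 mol x 90.03 g/mol = 0.567 g.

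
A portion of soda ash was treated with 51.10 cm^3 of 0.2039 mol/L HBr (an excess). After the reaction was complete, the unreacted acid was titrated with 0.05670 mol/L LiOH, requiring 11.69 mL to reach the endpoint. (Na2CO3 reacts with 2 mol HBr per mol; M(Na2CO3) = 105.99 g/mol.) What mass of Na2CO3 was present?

Total n(HBr) added = 0.2039 x 0.05110 = 0.01042 mol.
n(LiOH) used = 0.05670 x 0.01169 = 0.0006628 mol, which equals the excess n(HBr).
So n(HBr) consumed by the sample = 0.01042 - 0.0006628 = 0.009756 mol.
n(Na2CO3) = 0.009756 / 2 = 0.004878 mol.
mass = 0.004878 mol x 105.99 g/mol = 0.517 g.

0.517 g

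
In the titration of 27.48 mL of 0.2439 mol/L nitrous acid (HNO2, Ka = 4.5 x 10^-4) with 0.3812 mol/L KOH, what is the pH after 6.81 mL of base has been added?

3.15

Initial n(HNO2) = 0.2439 x 0.02748 = 0.006702 mol.
n(KOH) added = 0.3812 x 0.006810 = 0.002596 mol, converting that many moles of HNO2 to NO2-.
Remaining n(HNO2) = 0.004106 mol; n(NO2-) = 0.002596 mol.
By Henderson-Hasselbalch, pH = pKa + log([A^-]/[HA]) = 3.35 + log(0.002596/0.004106) = 3.35 + (-0.20) = 3.15.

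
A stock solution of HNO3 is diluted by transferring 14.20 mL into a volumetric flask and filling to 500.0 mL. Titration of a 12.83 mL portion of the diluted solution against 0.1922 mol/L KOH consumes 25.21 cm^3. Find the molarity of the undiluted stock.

n(KOH) = 0.1922 x 0.02521 = 0.004845 mol.
n(HNO3) in the aliquot = 0.004845 mol.
[diluted HNO3] = 0.004845 / 0.01283 = 0.3777 M.
Dilution factor = 500.0/14.20 = 35.21, so [stock] = 0.3777 x 35.21 = 13.3 M.

13.3 M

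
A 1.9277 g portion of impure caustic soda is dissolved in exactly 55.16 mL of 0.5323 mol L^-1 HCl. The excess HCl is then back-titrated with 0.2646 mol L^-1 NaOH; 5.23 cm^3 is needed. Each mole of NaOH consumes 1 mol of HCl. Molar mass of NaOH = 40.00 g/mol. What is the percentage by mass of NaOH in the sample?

Total n(HCl) added = 0.5323 x 0.05516 = 0.02936 mol.
n(NaOH) used = 0.2646 x 0.005230 = 0.001384 mol, which equals the excess n(HCl).
So n(HCl) consumed by the sample = 0.02936 - 0.001384 = 0.02798 mol.
n(NaOH) = 0.02798 / 1 = 0.02798 mol.
mass NaOH = 0.02798 x 40.00 = 1.119 g, so %NaOH = 1.119/1.9277 x 100 = 58.1%.

58.1%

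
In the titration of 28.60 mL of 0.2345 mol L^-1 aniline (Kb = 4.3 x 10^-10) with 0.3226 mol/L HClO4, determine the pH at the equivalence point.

n(C6H5NH2) = 0.2345 x 0.02860 = 0.006707 mol; V(HClO4) at equivalence = 0.006707/0.3226 = 0.02079 L.
At equivalence the base is fully converted to C6H5NH3+; total volume = 0.04939 L, so [C6H5NH3+] = 0.006707/0.04939 = 0.1358 M.
Ka(C6H5NH3+) = Kw/Kb = 1.0e-14 / 4.3 x 10^-10 = 2.33e-5.
[H^+] = sqrt(Ka x [C6H5NH3+]) = sqrt(2.33e-5 x 0.1358) = 0.00178 M.
pH = -log(0.00178) = 2.75.

2.75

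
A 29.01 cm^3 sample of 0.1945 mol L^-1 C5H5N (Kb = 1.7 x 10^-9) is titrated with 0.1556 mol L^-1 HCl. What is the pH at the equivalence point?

n(C5H5N) = 0.1945 x 0.02901 = 0.005642 mol; V(HCl) at equivalence = 0.005642/0.1556 = 0.03626 L.
At equivalence the base is fully converted to C5H5NH+; total volume = 0.06527 L, so [C5H5NH+] = 0.005642/0.06527 = 0.08644 M.
Ka(C5H5NH+) = Kw/Kb = 1.0e-14 / 1.7 x 10^-9 = 5.88e-6.
[H^+] = sqrt(Ka x [C5H5NH+]) = sqrt(5.88e-6 x 0.08644) = 0.000713 M.
pH = -log(0.000713) = 3.15.

3.15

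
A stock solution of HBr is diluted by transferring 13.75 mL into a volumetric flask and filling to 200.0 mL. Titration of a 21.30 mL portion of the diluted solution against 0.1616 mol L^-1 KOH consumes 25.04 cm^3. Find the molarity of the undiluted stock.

n(KOH) = 0.1616 x 0.02504 = 0.004046 mol.
n(HBr) in the aliquot = 0.004046 mol.
[diluted HBr] = 0.004046 / 0.02130 = 0.1900 M.
Dilution factor = 200.0/13.75 = 14.55, so [stock] = 0.1900 x 14.55 = 2.76 M.

2.76 M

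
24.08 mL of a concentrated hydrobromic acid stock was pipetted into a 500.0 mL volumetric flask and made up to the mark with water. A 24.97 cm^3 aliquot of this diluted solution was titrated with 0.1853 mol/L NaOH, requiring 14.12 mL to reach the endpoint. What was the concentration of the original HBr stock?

2.18 M

n(NaOH) = 0.1853 x 0.01412 = 0.002616 mol.
n(HBr) in the aliquot = 0.002616 mol.
[diluted HBr] = 0.002616 / 0.02497 = 0.1048 M.
Dilution factor = 500.0/24.08 = 20.76, so [stock] = 0.1048 x 20.76 = 2.18 M.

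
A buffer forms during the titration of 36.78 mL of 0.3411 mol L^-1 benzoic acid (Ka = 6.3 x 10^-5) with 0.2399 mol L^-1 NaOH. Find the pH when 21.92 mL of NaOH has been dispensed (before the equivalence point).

4.06

Initial n(C6H5COOH) = 0.3411 x 0.03678 = 0.01255 mol.
n(NaOH) added = 0.2399 x 0.02192 = 0.005259 mol, converting that many moles of C6H5COOH to C6H5COO-.
Remaining n(C6H5COOH) = 0.007287 mol; n(C6H5COO-) = 0.005259 mol.
By Henderson-Hasselbalch, pH = pKa + log([A^-]/[HA]) = 4.20 + log(0.005259/0.007287) = 4.20 + (-0.14) = 4.06.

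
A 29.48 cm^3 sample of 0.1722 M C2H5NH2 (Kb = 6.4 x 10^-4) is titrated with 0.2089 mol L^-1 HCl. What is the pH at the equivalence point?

n(C2H5NH2) = 0.1722 x 0.02948 = 0.005076 mol; V(HCl) at equivalence = 0.005076/0.2089 = 0.02430 L.
At equivalence the base is fully converted to C2H5NH3+; total volume = 0.05378 L, so [C2H5NH3+] = 0.005076/0.05378 = 0.09439 M.
Ka(C2H5NH3+) = Kw/Kb = 1.0e-14 / 6.4 x 10^-4 = 1.56e-11.
[H^+] = sqrt(Ka x [C2H5NH3+]) = sqrt(1.56e-11 x 0.09439) = 1.21e-6 M.
pH = -log(1.21e-6) = 5.92.

5.92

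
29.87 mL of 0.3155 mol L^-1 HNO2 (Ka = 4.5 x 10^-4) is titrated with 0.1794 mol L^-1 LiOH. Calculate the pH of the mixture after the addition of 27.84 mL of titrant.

3.40

Initial n(HNO2) = 0.3155 x 0.02987 = 0.009424 mol.
n(LiOH) added = 0.1794 x 0.02784 = 0.004994 mol, converting that many moles of HNO2 to NO2-.
Remaining n(HNO2) = 0.004429 mol; n(NO2-) = 0.004994 mol.
By Henderson-Hasselbalch, pH = pKa + log([A^-]/[HA]) = 3.35 + log(0.004994/0.004429) = 3.35 + (+0.05) = 3.40.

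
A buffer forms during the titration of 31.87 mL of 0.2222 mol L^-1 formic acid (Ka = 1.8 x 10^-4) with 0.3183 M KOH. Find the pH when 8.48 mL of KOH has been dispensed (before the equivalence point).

3.53

Initial n(HCOOH) = 0.2222 x 0.03187 = 0.007082 mol.
n(KOH) added = 0.3183 x 0.008480 = 0.002699 mol, converting that many moles of HCOOH to HCOO-.
Remaining n(HCOOH) = 0.004382 mol; n(HCOO-) = 0.002699 mol.
By Henderson-Hasselbalch, pH = pKa + log([A^-]/[HA]) = 3.74 + log(0.002699/0.004382) = 3.74 + (-0.21) = 3.53.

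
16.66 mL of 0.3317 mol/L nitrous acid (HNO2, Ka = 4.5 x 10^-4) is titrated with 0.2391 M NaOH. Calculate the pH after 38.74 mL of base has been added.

12.83

n(acid) = 0.3317 x 0.01666 = 0.005526 mol; n(NaOH) added = 0.2391 x 0.03874 = 0.009263 mol.
Base is in excess by 0.009263 - 0.005526 = 0.003737 mol in a total volume of 0.05540 L.
[OH^-] = 0.003737/0.05540 = 0.06745 M, so pOH = 1.17 and pH = 14.00 - 1.17 = 12.83.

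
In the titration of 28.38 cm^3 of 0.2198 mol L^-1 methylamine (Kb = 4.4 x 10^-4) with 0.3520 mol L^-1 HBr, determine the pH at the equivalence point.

5.76

n(CH3NH2) = 0.2198 x 0.02838 = 0.006238 mol; V(HBr) at equivalence = 0.006238/0.3520 = 0.01772 L.
At equivalence the base is fully converted to CH3NH3+; total volume = 0.04610 L, so [CH3NH3+] = 0.006238/0.04610 = 0.1353 M.
Ka(CH3NH3+) = Kw/Kb = 1.0e-14 / 4.4 x 10^-4 = 2.27e-11.
[H^+] = sqrt(Ka x [CH3NH3+]) = sqrt(2.27e-11 x 0.1353) = 1.75e-6 M.
pH = -log(1.75e-6) = 5.76.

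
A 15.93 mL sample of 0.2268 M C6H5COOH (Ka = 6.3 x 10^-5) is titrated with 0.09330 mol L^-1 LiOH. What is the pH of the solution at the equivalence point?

8.51

n(C6H5COOH) = 0.2268 x 0.01593 = 0.003613 mol; V(LiOH) at equivalence = 0.003613/0.09330 = 0.03872 L.
At equivalence all the acid is converted to C6H5COO-; total volume = 0.01593 + 0.03872 = 0.05465 L, so [C6H5COO-] = 0.003613/0.05465 = 0.06611 M.
Kb = Kw/Ka = 1.0e-14 / 6.3 x 10^-5 = 1.59e-10.
[OH^-] = sqrt(Kb x [C6H5COO-]) = sqrt(1.59e-10 x 0.06611) = 3.24e-6 M.
pOH = 5.49, so pH = 14.00 - 5.49 = 8.51.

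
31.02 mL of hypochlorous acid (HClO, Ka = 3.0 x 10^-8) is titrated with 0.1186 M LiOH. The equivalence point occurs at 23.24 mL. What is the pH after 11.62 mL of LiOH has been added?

11.62 mL is exactly half the equivalence volume (23.24/2), i.e. the half-equivalence point.
There, n(HA) = n(A^-), so pH = pKa = -log(3.0 x 10^-8) = 7.52.

7.52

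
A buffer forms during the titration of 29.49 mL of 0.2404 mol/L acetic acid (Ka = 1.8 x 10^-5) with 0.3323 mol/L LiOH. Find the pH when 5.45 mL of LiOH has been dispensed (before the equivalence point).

4.28

Initial n(CH3COOH) = 0.2404 x 0.02949 = 0.007089 mol.
n(LiOH) added = 0.3323 x 0.005450 = 0.001811 mol, converting that many moles of CH3COOH to CH3COO-.
Remaining n(CH3COOH) = 0.005278 mol; n(CH3COO-) = 0.001811 mol.
By Henderson-Hasselbalch, pH = pKa + log([A^-]/[HA]) = 4.74 + log(0.001811/0.005278) = 4.74 + (-0.46) = 4.28.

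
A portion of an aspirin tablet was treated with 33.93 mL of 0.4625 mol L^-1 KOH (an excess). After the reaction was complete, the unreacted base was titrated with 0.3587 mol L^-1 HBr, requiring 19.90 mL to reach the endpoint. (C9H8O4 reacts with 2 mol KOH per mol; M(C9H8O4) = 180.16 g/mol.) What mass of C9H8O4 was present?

Total n(KOH) added = 0.4625 x 0.03393 = 0.01569 mol.
n(HBr) used = 0.3587 x 0.01990 = 0.007138 mol, which equals the excess n(KOH).
So n(KOH) consumed by the sample = 0.01569 - 0.007138 = 0.008554 mol.
n(C9H8O4) = 0.008554 / 2 = 0.004277 mol.
mass = 0.004277 mol x 180.16 g/mol = 0.771 g.

0.771 g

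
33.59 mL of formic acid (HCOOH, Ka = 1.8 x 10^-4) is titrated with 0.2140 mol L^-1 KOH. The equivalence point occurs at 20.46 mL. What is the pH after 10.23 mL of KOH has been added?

10.23 mL is exactly half the equivalence volume (20.46/2), i.e. the half-equivalence point.
There, n(HA) = n(A^-), so pH = pKa = -log(1.8 x 10^-4) = 3.74.

3.74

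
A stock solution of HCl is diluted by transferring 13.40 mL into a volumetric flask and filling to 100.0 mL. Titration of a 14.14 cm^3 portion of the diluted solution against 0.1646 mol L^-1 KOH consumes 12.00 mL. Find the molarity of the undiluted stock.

1.04 M

n(KOH) = 0.1646 x 0.01200 = 0.001975 mol.
n(HCl) in the aliquot = 0.001975 mol.
[diluted HCl] = 0.001975 / 0.01414 = 0.1397 M.
Dilution factor = 100.0/13.40 = 7.463, so [stock] = 0.1397 x 7.463 = 1.04 M.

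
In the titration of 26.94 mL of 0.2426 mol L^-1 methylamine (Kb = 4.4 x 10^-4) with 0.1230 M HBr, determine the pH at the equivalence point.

5.87

n(CH3NH2) = 0.2426 x 0.02694 = 0.006536 mol; V(HBr) at equivalence = 0.006536/0.1230 = 0.05314 L.
At equivalence the base is fully converted to CH3NH3+; total volume = 0.08008 L, so [CH3NH3+] = 0.006536/0.08008 = 0.08162 M.
Ka(CH3NH3+) = Kw/Kb = 1.0e-14 / 4.4 x 10^-4 = 2.27e-11.
[H^+] = sqrt(Ka x [CH3NH3+]) = sqrt(2.27e-11 x 0.08162) = 1.36e-6 M.
pH = -log(1.36e-6) = 5.87.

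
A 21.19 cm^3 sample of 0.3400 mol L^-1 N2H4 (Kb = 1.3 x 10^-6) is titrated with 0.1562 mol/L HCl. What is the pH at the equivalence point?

n(N2H4) = 0.3400 x 0.02119 = 0.007205 mol; V(HCl) at equivalence = 0.007205/0.1562 = 0.04612 L.
At equivalence the base is fully converted to N2H5+; total volume = 0.06731 L, so [N2H5+] = 0.007205/0.06731 = 0.1070 M.
Ka(N2H5+) = Kw/Kb = 1.0e-14 / 1.3 x 10^-6 = 7.69e-9.
[H^+] = sqrt(Ka x [N2H5+]) = sqrt(7.69e-9 x 0.1070) = 2.87e-5 M.
pH = -log(2.87e-5) = 4.54.

4.54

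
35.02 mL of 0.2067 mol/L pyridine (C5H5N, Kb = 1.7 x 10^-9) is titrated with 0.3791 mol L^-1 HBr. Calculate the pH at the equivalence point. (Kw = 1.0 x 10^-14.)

n(C5H5N) = 0.2067 x 0.03502 = 0.007239 mol; V(HBr) at equivalence = 0.007239/0.3791 = 0.01909 L.
At equivalence the base is fully converted to C5H5NH+; total volume = 0.05411 L, so [C5H5NH+] = 0.007239/0.05411 = 0.1338 M.
Ka(C5H5NH+) = Kw/Kb = 1.0e-14 / 1.7 x 10^-9 = 5.88e-6.
[H^+] = sqrt(Ka x [C5H5NH+]) = sqrt(5.88e-6 x 0.1338) = 0.000887 M.
pH = -log(0.000887) = 3.05.

3.05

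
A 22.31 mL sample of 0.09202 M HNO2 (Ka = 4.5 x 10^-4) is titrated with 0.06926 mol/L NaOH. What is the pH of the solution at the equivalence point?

7.97

n(HNO2) = 0.09202 x 0.02231 = 0.002053 mol; V(NaOH) at equivalence = 0.002053/0.06926 = 0.02964 L.
At equivalence all the acid is converted to NO2-; total volume = 0.02231 + 0.02964 = 0.05195 L, so [NO2-] = 0.002053/0.05195 = 0.03952 M.
Kb = Kw/Ka = 1.0e-14 / 4.5 x 10^-4 = 2.22e-11.
[OH^-] = sqrt(Kb x [NO2-]) = sqrt(2.22e-11 x 0.03952) = 9.37e-7 M.
pOH = 6.03, so pH = 14.00 - 6.03 = 7.97.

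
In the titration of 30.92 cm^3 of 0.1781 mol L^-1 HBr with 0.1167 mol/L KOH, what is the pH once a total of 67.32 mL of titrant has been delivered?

n(acid) = 0.1781 x 0.03092 = 0.005507 mol; n(KOH) added = 0.1167 x 0.06732 = 0.007856 mol.
Base is in excess by 0.007856 - 0.005507 = 0.002349 mol in a total volume of 0.09824 L.
[OH^-] = 0.002349/0.09824 = 0.02391 M, so pOH = 1.62 and pH = 14.00 - 1.62 = 12.38.

12.38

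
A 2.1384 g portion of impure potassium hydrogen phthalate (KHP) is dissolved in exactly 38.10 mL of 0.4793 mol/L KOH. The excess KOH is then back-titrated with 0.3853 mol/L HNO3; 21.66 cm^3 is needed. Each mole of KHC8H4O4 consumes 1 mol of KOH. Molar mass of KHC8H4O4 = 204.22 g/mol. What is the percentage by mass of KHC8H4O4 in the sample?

94.7%

Total n(KOH) added = 0.4793 x 0.03810 = 0.01826 mol.
n(HNO3) used = 0.3853 x 0.02166 = 0.008346 mol, which equals the excess n(KOH).
So n(KOH) consumed by the sample = 0.01826 - 0.008346 = 0.009916 mol.
n(KHC8H4O4) = 0.009916 / 1 = 0.009916 mol.
mass KHC8H4O4 = 0.009916 x 204.22 = 2.025 g, so %KHC8H4O4 = 2.025/2.1384 x 100 = 94.7%.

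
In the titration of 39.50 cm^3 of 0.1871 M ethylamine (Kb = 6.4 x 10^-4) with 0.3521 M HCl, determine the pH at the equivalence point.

n(C2H5NH2) = 0.1871 x 0.03950 = 0.007390 mol; V(HCl) at equivalence = 0.007390/0.3521 = 0.02099 L.
At equivalence the base is fully converted to C2H5NH3+; total volume = 0.06049 L, so [C2H5NH3+] = 0.007390/0.06049 = 0.1222 M.
Ka(C2H5NH3+) = Kw/Kb = 1.0e-14 / 6.4 x 10^-4 = 1.56e-11.
[H^+] = sqrt(Ka x [C2H5NH3+]) = sqrt(1.56e-11 x 0.1222) = 1.38e-6 M.
pH = -log(1.38e-6) = 5.86.

5.86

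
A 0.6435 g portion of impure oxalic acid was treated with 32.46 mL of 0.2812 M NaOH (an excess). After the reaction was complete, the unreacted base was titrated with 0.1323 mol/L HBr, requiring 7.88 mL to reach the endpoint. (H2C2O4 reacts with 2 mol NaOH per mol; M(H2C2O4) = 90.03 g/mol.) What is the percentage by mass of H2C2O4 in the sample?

Total n(NaOH) added = 0.2812 x 0.03246 = 0.009128 mol.
n(HBr) used = 0.1323 x 0.007880 = 0.001043 mol, which equals the excess n(NaOH).
So n(NaOH) consumed by the sample = 0.009128 - 0.001043 = 0.008085 mol.
n(H2C2O4) = 0.008085 / 2 = 0.004043 mol.
mass H2C2O4 = 0.004043 x 90.03 = 0.3640 g, so %H2C2O4 = 0.3640/0.6435 x 100 = 56.6%.

56.6%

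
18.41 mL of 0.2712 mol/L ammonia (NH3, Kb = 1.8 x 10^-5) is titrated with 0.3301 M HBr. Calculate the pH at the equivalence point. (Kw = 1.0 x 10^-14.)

5.04

n(NH3) = 0.2712 x 0.01841 = 0.004993 mol; V(HBr) at equivalence = 0.004993/0.3301 = 0.01513 L.
At equivalence the base is fully converted to NH4+; total volume = 0.03354 L, so [NH4+] = 0.004993/0.03354 = 0.1489 M.
Ka(NH4+) = Kw/Kb = 1.0e-14 / 1.8 x 10^-5 = 5.56e-10.
[H^+] = sqrt(Ka x [NH4+]) = sqrt(5.56e-10 x 0.1489) = 9.09e-6 M.
pH = -log(9.09e-6) = 5.04.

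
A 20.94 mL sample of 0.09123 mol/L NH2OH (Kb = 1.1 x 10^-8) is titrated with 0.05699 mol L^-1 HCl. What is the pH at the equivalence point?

n(NH2OH) = 0.09123 x 0.02094 = 0.001910 mol; V(HCl) at equivalence = 0.001910/0.05699 = 0.03352 L.
At equivalence the base is fully converted to NH3OH+; total volume = 0.05446 L, so [NH3OH+] = 0.001910/0.05446 = 0.03508 M.
Ka(NH3OH+) = Kw/Kb = 1.0e-14 / 1.1 x 10^-8 = 9.09e-7.
[H^+] = sqrt(Ka x [NH3OH+]) = sqrt(9.09e-7 x 0.03508) = 0.000179 M.
pH = -log(0.000179) = 3.75.

3.75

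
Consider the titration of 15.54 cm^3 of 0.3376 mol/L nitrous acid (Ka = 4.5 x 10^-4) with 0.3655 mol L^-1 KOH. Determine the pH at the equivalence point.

8.30

n(HNO2) = 0.3376 x 0.01554 = 0.005246 mol; V(KOH) at equivalence = 0.005246/0.3655 = 0.01435 L.
At equivalence all the acid is converted to NO2-; total volume = 0.01554 + 0.01435 = 0.02989 L, so [NO2-] = 0.005246/0.02989 = 0.1755 M.
Kb = Kw/Ka = 1.0e-14 / 4.5 x 10^-4 = 2.22e-11.
[OH^-] = sqrt(Kb x [NO2-]) = sqrt(2.22e-11 x 0.1755) = 1.97e-6 M.
pOH = 5.70, so pH = 14.00 - 5.70 = 8.30.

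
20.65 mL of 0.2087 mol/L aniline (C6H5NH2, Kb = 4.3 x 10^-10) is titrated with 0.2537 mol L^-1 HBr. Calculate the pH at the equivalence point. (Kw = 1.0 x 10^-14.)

n(C6H5NH2) = 0.2087 x 0.02065 = 0.004310 mol; V(HBr) at equivalence = 0.004310/0.2537 = 0.01699 L.
At equivalence the base is fully converted to C6H5NH3+; total volume = 0.03764 L, so [C6H5NH3+] = 0.004310/0.03764 = 0.1145 M.
Ka(C6H5NH3+) = Kw/Kb = 1.0e-14 / 4.3 x 10^-10 = 2.33e-5.
[H^+] = sqrt(Ka x [C6H5NH3+]) = sqrt(2.33e-5 x 0.1145) = 0.00163 M.
pH = -log(0.00163) = 2.79.

2.79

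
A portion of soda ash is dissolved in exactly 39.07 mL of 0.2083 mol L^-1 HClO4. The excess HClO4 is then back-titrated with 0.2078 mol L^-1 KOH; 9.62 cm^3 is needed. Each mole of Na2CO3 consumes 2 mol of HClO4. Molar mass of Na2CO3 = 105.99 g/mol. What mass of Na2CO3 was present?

0.325 g

Total n(HClO4) added = 0.2083 x 0.03907 = 0.008138 mol.
n(KOH) used = 0.2078 x 0.009620 = 0.001999 mol, which equals the excess n(HClO4).
So n(HClO4) consumed by the sample = 0.008138 - 0.001999 = 0.006139 mol.
n(Na2CO3) = 0.006139 / 2 = 0.003070 mol.
mass = 0.003070 mol x 105.99 g/mol = 0.325 g.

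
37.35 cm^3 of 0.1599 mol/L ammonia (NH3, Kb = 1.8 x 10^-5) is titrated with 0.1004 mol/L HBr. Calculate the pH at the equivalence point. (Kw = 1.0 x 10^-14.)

5.23

n(NH3) = 0.1599 x 0.03735 = 0.005972 mol; V(HBr) at equivalence = 0.005972/0.1004 = 0.05948 L.
At equivalence the base is fully converted to NH4+; total volume = 0.09683 L, so [NH4+] = 0.005972/0.09683 = 0.06167 M.
Ka(NH4+) = Kw/Kb = 1.0e-14 / 1.8 x 10^-5 = 5.56e-10.
[H^+] = sqrt(Ka x [NH4+]) = sqrt(5.56e-10 x 0.06167) = 5.85e-6 M.
pH = -log(5.85e-6) = 5.23.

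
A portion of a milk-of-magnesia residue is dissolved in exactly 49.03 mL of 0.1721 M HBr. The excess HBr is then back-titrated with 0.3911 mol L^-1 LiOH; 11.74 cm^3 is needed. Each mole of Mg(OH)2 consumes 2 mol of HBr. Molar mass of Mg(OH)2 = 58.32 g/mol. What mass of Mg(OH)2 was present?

0.112 g

Total n(HBr) added = 0.1721 x 0.04903 = 0.008438 mol.
n(LiOH) used = 0.3911 x 0.01174 = 0.004592 mol, which equals the excess n(HBr).
So n(HBr) consumed by the sample = 0.008438 - 0.004592 = 0.003847 mol.
n(Mg(OH)2) = 0.003847 / 2 = 0.001923 mol.
mass = 0.001923 mol x 58.32 g/mol = 0.112 g.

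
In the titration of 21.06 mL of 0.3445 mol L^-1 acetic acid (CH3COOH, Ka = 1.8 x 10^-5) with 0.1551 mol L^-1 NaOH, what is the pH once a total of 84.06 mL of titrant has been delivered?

n(acid) = 0.3445 x 0.02106 = 0.007255 mol; n(NaOH) added = 0.1551 x 0.08406 = 0.01304 mol.
Base is in excess by 0.01304 - 0.007255 = 0.005783 mol in a total volume of 0.1051 L.
[OH^-] = 0.005783/0.1051 = 0.05501 M, so pOH = 1.26 and pH = 14.00 - 1.26 = 12.74.

12.74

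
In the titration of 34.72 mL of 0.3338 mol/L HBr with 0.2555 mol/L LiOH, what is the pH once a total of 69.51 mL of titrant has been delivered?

12.77

n(acid) = 0.3338 x 0.03472 = 0.01159 mol; n(LiOH) added = 0.2555 x 0.06951 = 0.01776 mol.
Base is in excess by 0.01776 - 0.01159 = 0.006170 mol in a total volume of 0.1042 L.
[OH^-] = 0.006170/0.1042 = 0.05920 M, so pOH = 1.23 and pH = 14.00 - 1.23 = 12.77.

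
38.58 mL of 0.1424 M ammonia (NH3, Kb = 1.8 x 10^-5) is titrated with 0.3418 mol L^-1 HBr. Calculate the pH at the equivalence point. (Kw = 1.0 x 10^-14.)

n(NH3) = 0.1424 x 0.03858 = 0.005494 mol; V(HBr) at equivalence = 0.005494/0.3418 = 0.01607 L.
At equivalence the base is fully converted to NH4+; total volume = 0.05465 L, so [NH4+] = 0.005494/0.05465 = 0.1005 M.
Ka(NH4+) = Kw/Kb = 1.0e-14 / 1.8 x 10^-5 = 5.56e-10.
[H^+] = sqrt(Ka x [NH4+]) = sqrt(5.56e-10 x 0.1005) = 7.47e-6 M.
pH = -log(7.47e-6) = 5.13.

5.13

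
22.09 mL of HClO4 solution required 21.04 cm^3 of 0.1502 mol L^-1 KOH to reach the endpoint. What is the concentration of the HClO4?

0.143 M

n(KOH) delivered = 0.1502 x 0.02104 = 0.003160 mol.
For a 1:1 reaction, n(HClO4) = 0.003160 mol.
[HClO4] = 0.003160 mol / 0.02209 L = 0.143 M.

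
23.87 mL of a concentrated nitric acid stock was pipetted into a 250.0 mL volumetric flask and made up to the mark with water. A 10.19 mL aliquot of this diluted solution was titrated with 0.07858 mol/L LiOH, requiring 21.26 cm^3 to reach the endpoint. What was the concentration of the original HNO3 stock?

1.72 M

n(LiOH) = 0.07858 x 0.02126 = 0.001671 mol.
n(HNO3) in the aliquot = 0.001671 mol.
[diluted HNO3] = 0.001671 / 0.01019 = 0.1639 M.
Dilution factor = 250.0/23.87 = 10.47, so [stock] = 0.1639 x 10.47 = 1.72 M.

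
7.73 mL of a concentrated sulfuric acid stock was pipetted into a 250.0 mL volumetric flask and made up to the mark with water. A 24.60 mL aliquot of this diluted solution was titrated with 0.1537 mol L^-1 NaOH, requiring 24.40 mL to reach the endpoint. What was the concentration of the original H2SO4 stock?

n(NaOH) = 0.1537 x 0.02440 = 0.003750 mol.
n(H2SO4) in the aliquot = 0.003750 x 1/2 = 0.001875 mol.
[diluted H2SO4] = 0.001875 / 0.02460 = 0.07623 M.
Dilution factor = 250.0/7.730 = 32.34, so [stock] = 0.07623 x 32.34 = 2.47 M.

2.47 M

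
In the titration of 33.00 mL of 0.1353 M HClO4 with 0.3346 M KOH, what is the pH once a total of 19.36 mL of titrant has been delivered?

12.58

n(acid) = 0.1353 x 0.03300 = 0.004465 mol; n(KOH) added = 0.3346 x 0.01936 = 0.006478 mol.
Base is in excess by 0.006478 - 0.004465 = 0.002013 mol in a total volume of 0.05236 L.
[OH^-] = 0.002013/0.05236 = 0.03844 M, so pOH = 1.42 and pH = 14.00 - 1.42 = 12.58.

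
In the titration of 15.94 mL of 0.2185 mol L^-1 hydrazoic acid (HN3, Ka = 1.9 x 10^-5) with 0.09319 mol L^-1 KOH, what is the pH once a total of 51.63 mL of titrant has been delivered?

12.29

n(acid) = 0.2185 x 0.01594 = 0.003483 mol; n(KOH) added = 0.09319 x 0.05163 = 0.004811 mol.
Base is in excess by 0.004811 - 0.003483 = 0.001329 mol in a total volume of 0.06757 L.
[OH^-] = 0.001329/0.06757 = 0.01966 M, so pOH = 1.71 and pH = 14.00 - 1.71 = 12.29.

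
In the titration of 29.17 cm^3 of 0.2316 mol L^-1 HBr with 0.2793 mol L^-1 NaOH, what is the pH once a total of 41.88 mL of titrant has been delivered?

12.84

n(acid) = 0.2316 x 0.02917 = 0.006756 mol; n(NaOH) added = 0.2793 x 0.04188 = 0.01170 mol.
Base is in excess by 0.01170 - 0.006756 = 0.004941 mol in a total volume of 0.07105 L.
[OH^-] = 0.004941/0.07105 = 0.06955 M, so pOH = 1.16 and pH = 14.00 - 1.16 = 12.84.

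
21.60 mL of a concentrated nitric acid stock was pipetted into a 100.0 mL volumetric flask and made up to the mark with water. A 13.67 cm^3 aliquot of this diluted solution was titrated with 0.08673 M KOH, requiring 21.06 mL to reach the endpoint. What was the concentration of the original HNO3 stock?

0.619 M

n(KOH) = 0.08673 x 0.02106 = 0.001827 mol.
n(HNO3) in the aliquot = 0.001827 mol.
[diluted HNO3] = 0.001827 / 0.01367 = 0.1336 M.
Dilution factor = 100.0/21.60 = 4.630, so [stock] = 0.1336 x 4.630 = 0.619 M.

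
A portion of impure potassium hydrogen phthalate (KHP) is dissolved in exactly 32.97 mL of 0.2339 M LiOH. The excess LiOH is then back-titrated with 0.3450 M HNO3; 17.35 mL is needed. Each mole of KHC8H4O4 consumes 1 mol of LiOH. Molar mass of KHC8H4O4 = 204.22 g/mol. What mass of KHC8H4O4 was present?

Total n(LiOH) added = 0.2339 x 0.03297 = 0.007712 mol.
n(HNO3) used = 0.3450 x 0.01735 = 0.005986 mol, which equals the excess n(LiOH).
So n(LiOH) consumed by the sample = 0.007712 - 0.005986 = 0.001726 mol.
n(KHC8H4O4) = 0.001726 / 1 = 0.001726 mol.
mass = 0.001726 mol x 204.22 g/mol = 0.352 g.

0.352 g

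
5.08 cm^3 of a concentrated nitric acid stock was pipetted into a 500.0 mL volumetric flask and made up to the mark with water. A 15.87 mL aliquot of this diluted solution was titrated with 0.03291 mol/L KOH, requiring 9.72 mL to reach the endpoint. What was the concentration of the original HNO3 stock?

1.98 M

n(KOH) = 0.03291 x 0.009720 = 0.0003199 mol.
n(HNO3) in the aliquot = 0.0003199 mol.
[diluted HNO3] = 0.0003199 / 0.01587 = 0.02016 M.
Dilution factor = 500.0/5.080 = 98.43, so [stock] = 0.02016 x 98.43 = 1.98 M.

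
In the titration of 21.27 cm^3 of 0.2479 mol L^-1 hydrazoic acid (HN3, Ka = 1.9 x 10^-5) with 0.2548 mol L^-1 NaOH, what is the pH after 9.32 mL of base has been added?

Initial n(HN3) = 0.2479 x 0.02127 = 0.005273 mol.
n(NaOH) added = 0.2548 x 0.009320 = 0.002375 mol, converting that many moles of HN3 to N3-.
Remaining n(HN3) = 0.002898 mol; n(N3-) = 0.002375 mol.
By Henderson-Hasselbalch, pH = pKa + log([A^-]/[HA]) = 4.72 + log(0.002375/0.002898) = 4.72 + (-0.09) = 4.63.

4.63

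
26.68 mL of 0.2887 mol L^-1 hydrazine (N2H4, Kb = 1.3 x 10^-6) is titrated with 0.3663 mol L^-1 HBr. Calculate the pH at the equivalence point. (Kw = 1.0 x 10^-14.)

4.45

n(N2H4) = 0.2887 x 0.02668 = 0.007703 mol; V(HBr) at equivalence = 0.007703/0.3663 = 0.02103 L.
At equivalence the base is fully converted to N2H5+; total volume = 0.04771 L, so [N2H5+] = 0.007703/0.04771 = 0.1615 M.
Ka(N2H5+) = Kw/Kb = 1.0e-14 / 1.3 x 10^-6 = 7.69e-9.
[H^+] = sqrt(Ka x [N2H5+]) = sqrt(7.69e-9 x 0.1615) = 3.52e-5 M.
pH = -log(3.52e-5) = 4.45.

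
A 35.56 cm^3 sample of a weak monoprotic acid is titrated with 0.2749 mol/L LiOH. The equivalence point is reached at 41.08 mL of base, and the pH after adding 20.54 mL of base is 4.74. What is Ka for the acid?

20.54 mL is half of the equivalence volume, so this is the half-equivalence point where [HA] = [A^-].
At half-equivalence pH = pKa, so pKa = 4.74.
Ka = 10^(-4.74) = 1.8 x 10^-5.

1.8 x 10^-5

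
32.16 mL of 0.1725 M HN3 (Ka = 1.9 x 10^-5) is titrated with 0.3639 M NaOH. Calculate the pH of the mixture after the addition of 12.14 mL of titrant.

Initial n(HN3) = 0.1725 x 0.03216 = 0.005548 mol.
n(NaOH) added = 0.3639 x 0.01214 = 0.004418 mol, converting that many moles of HN3 to N3-.
Remaining n(HN3) = 0.001130 mol; n(N3-) = 0.004418 mol.
By Henderson-Hasselbalch, pH = pKa + log([A^-]/[HA]) = 4.72 + log(0.004418/0.001130) = 4.72 + (+0.59) = 5.31.

5.31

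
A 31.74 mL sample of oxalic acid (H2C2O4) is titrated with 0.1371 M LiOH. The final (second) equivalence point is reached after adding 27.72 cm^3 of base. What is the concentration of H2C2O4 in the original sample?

n(LiOH) = 0.1371 x 0.02772 = 0.003800 mol.
At the final (second) equivalence point, 2 mol OH^- react per mol H2C2O4, so n(H2C2O4) = 0.003800 / 2 = 0.001900 mol.
[H2C2O4] = 0.001900 / 0.03174 L = 0.0599 M.

0.0599 M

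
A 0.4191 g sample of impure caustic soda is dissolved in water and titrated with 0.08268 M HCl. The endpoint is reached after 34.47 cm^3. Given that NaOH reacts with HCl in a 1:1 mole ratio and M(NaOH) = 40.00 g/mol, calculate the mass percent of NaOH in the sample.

27.2%

n(HCl) = 0.08268 x 0.03447 = 0.002850 mol.
n(NaOH) = 0.002850 / 1 = 0.002850 mol.
mass of NaOH = 0.002850 x 40.00 = 0.1140 g.
% purity = 0.1140 / 0.4191 x 100 = 27.2%.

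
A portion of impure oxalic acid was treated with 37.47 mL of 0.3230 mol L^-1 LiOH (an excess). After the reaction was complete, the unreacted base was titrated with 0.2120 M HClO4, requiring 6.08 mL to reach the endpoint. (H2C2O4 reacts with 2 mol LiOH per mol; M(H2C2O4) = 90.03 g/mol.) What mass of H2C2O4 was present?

0.487 g

Total n(LiOH) added = 0.3230 x 0.03747 = 0.01210 mol.
n(HClO4) used = 0.2120 x 0.006080 = 0.001289 mol, which equals the excess n(LiOH).
So n(LiOH) consumed by the sample = 0.01210 - 0.001289 = 0.01081 mol.
n(H2C2O4) = 0.01081 / 2 = 0.005407 mol.
mass = 0.005407 mol x 90.03 g/mol = 0.487 g.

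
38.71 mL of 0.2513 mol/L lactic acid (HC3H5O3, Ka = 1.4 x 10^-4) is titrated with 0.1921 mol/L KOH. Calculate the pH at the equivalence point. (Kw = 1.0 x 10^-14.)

n(HC3H5O3) = 0.2513 x 0.03871 = 0.009728 mol; V(KOH) at equivalence = 0.009728/0.1921 = 0.05064 L.
At equivalence all the acid is converted to C3H5O3-; total volume = 0.03871 + 0.05064 = 0.08935 L, so [C3H5O3-] = 0.009728/0.08935 = 0.1089 M.
Kb = Kw/Ka = 1.0e-14 / 1.4 x 10^-4 = 7.14e-11.
[OH^-] = sqrt(Kb x [C3H5O3-]) = sqrt(7.14e-11 x 0.1089) = 2.79e-6 M.
pOH = 5.55, so pH = 14.00 - 5.55 = 8.45.

8.45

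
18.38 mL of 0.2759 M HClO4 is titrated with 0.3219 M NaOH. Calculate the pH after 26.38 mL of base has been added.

n(acid) = 0.2759 x 0.01838 = 0.005071 mol; n(NaOH) added = 0.3219 x 0.02638 = 0.008492 mol.
Base is in excess by 0.008492 - 0.005071 = 0.003421 mol in a total volume of 0.04476 L.
[OH^-] = 0.003421/0.04476 = 0.07642 M, so pOH = 1.12 and pH = 14.00 - 1.12 = 12.88.

12.88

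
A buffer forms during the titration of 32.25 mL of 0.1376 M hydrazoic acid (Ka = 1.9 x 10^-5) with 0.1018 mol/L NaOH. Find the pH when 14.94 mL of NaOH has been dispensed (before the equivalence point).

4.44

Initial n(HN3) = 0.1376 x 0.03225 = 0.004438 mol.
n(NaOH) added = 0.1018 x 0.01494 = 0.001521 mol, converting that many moles of HN3 to N3-.
Remaining n(HN3) = 0.002917 mol; n(N3-) = 0.001521 mol.
By Henderson-Hasselbalch, pH = pKa + log([A^-]/[HA]) = 4.72 + log(0.001521/0.002917) = 4.72 + (-0.28) = 4.44.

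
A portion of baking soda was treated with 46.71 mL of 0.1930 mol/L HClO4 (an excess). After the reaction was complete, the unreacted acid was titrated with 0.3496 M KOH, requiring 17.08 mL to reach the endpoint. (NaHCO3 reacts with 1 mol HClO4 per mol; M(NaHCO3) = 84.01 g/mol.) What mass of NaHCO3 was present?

Total n(HClO4) added = 0.1930 x 0.04671 = 0.009015 mol.
n(KOH) used = 0.3496 x 0.01708 = 0.005971 mol, which equals the excess n(HClO4).
So n(HClO4) consumed by the sample = 0.009015 - 0.005971 = 0.003044 mol.
n(NaHCO3) = 0.003044 / 1 = 0.003044 mol.
mass = 0.003044 mol x 84.01 g/mol = 0.256 g.

0.256 g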